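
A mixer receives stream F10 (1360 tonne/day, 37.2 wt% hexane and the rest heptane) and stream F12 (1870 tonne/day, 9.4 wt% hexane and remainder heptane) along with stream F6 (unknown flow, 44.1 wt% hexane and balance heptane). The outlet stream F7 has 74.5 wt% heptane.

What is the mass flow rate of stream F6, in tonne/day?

763.2 tonne/day

Let F6 be the unknown flow. Total out = 3230 + F6.
heptane balance: 2548.3 + 0.559·F6 = 0.745·(3230 + F6)
(0.559 − 0.745)·F6 = 0.745×3230 − 2548.3 = -141.95
F6 = -141.95 / -0.186 = 763.17 tonne/day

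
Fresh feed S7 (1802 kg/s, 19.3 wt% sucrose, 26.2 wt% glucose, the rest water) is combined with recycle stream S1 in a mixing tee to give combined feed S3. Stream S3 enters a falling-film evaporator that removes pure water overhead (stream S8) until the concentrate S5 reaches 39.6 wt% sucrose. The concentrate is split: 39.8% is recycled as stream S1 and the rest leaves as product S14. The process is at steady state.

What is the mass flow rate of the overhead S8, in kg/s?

Overall sucrose balance (none leaves overhead): sucrose in fresh feed = sucrose in product, i.e. 1802×0.193 = (1−0.398)·S5·0.396.
S5 = 347.79/(0.396×0.602) = 1458.9 kg/s.
Recycle S1 = 0.398×1458.9 = 580.64 kg/s.
Combined feed S3 = 1802 + 580.64 = 2382.6 kg/s.
Overhead S8 = S3 − S5 = 2382.6 − 1458.9 = 923.75 kg/s.

923.8 kg/s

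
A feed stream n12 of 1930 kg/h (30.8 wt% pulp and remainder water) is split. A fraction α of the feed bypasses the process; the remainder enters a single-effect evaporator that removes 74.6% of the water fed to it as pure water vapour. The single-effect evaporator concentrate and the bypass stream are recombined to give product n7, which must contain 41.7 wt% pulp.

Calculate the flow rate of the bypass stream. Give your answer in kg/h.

952.8 kg/h

All 1930×0.308 = 594.44 kg/h of pulp reaches n7, so n7 = 594.44/0.417 = 1425.5 kg/h and vapour = 504.48 kg/h.
The evaporator receives (1−α)·1930 of feed at 0.692 water and removes 0.746 of that water:
0.746×0.692×(1−α)×1930 = 504.48
(1−α) = 504.48/996.33 = 0.5063;  α = 0.4937.
Bypass flow = 0.4937×1930 = 952.76 kg/h.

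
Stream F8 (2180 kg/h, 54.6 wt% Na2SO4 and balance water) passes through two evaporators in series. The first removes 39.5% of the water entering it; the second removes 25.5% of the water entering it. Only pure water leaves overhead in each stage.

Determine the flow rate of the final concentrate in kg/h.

water in feed = 2180×0.454 = 989.72 kg/h.
After stage 1: water left = (1−0.395)×989.72 = 598.78; stream total = 1789.1 kg/h.
After stage 2: water left = (1−0.255)×598.78 = 446.09; final concentrate = 1636.4 kg/h.

1636 kg/h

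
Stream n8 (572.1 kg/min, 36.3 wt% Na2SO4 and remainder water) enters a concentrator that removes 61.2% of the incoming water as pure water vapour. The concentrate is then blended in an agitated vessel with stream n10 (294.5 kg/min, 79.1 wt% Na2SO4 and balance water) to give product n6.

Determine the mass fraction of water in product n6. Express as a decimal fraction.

0.315

Vapour removed = 0.612×0.637×572.1 = 223.03 kg/min; concentrate = 349.07 kg/min.
water reaching the mixer = 141.4 (from concentrate) + 294.5×0.209 = 202.95 kg/min.
Product flow = 349.07 + 294.5 = 643.57 kg/min; water fraction = 0.315.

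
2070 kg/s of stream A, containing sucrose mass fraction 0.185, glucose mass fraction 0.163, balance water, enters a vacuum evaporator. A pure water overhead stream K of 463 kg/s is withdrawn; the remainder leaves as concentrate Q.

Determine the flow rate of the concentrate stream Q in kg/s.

1607 kg/s

Concentrate = 2070 − 463 = 1607 kg/s.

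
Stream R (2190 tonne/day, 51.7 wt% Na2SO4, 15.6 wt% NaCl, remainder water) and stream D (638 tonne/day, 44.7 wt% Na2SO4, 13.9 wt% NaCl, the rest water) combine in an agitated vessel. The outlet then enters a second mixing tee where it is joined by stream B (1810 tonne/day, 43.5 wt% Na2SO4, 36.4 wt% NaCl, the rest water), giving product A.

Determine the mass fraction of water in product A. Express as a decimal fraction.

Overall, product flow = 4638 tonne/day.
water in = 2190×0.327 + 638×0.414 + 1810×0.201 = 1344.1 tonne/day.
water fraction in A = 0.290.

0.290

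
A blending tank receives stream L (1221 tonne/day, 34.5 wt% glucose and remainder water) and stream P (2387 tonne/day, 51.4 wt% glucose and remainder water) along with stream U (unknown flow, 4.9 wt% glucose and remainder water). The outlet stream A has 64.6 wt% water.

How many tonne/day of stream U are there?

Let U be the unknown flow. Total out = 3608 + U.
water balance: 1959.8 + 0.951·U = 0.646·(3608 + U)
(0.951 − 0.646)·U = 0.646×3608 − 1959.8 = 370.93
U = 370.93 / 0.305 = 1216.2 tonne/day

1216 tonne/day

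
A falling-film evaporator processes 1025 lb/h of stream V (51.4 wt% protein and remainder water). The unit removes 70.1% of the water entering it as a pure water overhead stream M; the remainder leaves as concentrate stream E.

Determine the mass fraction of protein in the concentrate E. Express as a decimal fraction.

0.780

protein is not removed: 1025×0.514 = 526.85 lb/h of protein enters E.
water entering = 1025×0.486 = 498.15 lb/h; overhead removed = 0.701×498.15 = 349.2 lb/h.
Concentrate = 1025 − 349.2 = 675.8 lb/h.
Mass fraction = 526.85/675.8 = 0.780.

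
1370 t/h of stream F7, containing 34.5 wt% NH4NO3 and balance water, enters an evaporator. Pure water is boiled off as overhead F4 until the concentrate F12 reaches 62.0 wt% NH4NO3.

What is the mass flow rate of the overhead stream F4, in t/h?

NH4NO3 is conserved: 1370×0.345 = 472.65 t/h all reports to the concentrate.
Concentrate = 472.65/(target fraction) = 762.34 t/h.
Overhead = 1370 − 762.34 = 607.66 t/h.

607.7 t/h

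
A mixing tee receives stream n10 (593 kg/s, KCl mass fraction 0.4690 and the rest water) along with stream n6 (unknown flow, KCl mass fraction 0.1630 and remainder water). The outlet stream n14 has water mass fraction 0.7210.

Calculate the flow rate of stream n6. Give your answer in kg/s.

Let n6 be the unknown flow. Total out = 593 + n6.
water balance: 314.88 + 0.837·n6 = 0.721·(593 + n6)
(0.837 − 0.721)·n6 = 0.721×593 − 314.88 = 112.67
n6 = 112.67 / 0.116 = 971.29 kg/s

971.3 kg/s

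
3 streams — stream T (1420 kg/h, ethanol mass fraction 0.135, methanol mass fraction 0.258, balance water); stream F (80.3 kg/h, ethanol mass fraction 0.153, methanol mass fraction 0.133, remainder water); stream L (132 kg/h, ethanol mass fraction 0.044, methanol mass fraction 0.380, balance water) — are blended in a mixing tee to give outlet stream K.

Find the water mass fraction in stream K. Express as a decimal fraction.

0.610

Total flow out = 1420 + 80.3 + 132 = 1632.3 kg/h.
water in = 1420×0.607 + 80.3×0.714 + 132×0.576 = 995.31 kg/h.
water mass fraction in K = 995.31/1632.3 = 0.610.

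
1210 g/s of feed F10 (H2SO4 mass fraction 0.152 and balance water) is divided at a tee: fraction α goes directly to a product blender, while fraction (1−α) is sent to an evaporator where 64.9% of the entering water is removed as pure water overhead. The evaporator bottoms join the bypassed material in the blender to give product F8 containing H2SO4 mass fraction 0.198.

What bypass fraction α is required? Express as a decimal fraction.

All 1210×0.152 = 183.92 g/s of H2SO4 reaches F8, so F8 = 183.92/0.198 = 928.89 g/s and vapour = 281.11 g/s.
The evaporator receives (1−α)·1210 of feed at 0.848 water and removes 0.649 of that water:
0.649×0.848×(1−α)×1210 = 281.11
(1−α) = 281.11/665.93 = 0.4221;  α = 0.5779.

0.578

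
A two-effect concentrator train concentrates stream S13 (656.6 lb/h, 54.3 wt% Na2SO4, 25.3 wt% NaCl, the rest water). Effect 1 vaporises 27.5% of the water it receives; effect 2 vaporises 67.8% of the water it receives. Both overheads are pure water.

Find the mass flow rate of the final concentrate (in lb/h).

water in feed = 656.6×0.204 = 133.95 lb/h.
After stage 1: water left = (1−0.275)×133.95 = 97.111; stream total = 619.76 lb/h.
After stage 2: water left = (1−0.678)×97.111 = 31.27; final concentrate = 553.92 lb/h.

553.9 lb/h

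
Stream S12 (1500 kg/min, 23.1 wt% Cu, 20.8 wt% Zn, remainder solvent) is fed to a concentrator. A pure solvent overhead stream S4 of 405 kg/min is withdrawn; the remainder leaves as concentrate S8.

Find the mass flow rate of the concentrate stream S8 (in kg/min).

Concentrate = 1500 − 405 = 1095 kg/min.

1095 kg/min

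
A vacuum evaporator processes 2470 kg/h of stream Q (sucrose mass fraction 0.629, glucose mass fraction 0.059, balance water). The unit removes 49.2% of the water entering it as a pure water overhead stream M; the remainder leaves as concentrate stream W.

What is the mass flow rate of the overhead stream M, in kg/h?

water entering = 2470×0.312 = 770.64 kg/h; overhead removed = 0.492×770.64 = 379.15 kg/h.

379.2 kg/h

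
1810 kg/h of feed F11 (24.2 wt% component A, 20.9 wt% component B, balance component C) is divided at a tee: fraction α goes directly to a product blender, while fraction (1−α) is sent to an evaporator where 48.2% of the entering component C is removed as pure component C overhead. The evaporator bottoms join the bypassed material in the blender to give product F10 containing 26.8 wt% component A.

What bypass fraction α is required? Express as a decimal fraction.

All 1810×0.242 = 438.02 kg/h of component A reaches F10, so F10 = 438.02/0.268 = 1634.4 kg/h and vapour = 175.6 kg/h.
The evaporator receives (1−α)·1810 of feed at 0.549 component C and removes 0.482 of that component C:
0.482×0.549×(1−α)×1810 = 175.6
(1−α) = 175.6/478.96 = 0.3666;  α = 0.6334.

0.633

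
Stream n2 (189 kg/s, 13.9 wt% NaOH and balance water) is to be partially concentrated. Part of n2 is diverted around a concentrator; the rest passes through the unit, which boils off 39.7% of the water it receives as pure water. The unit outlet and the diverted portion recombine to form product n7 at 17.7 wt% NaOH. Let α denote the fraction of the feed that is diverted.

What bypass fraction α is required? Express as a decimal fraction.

0.372

All 189×0.139 = 26.271 kg/s of NaOH reaches n7, so n7 = 26.271/0.177 = 148.42 kg/s and vapour = 40.576 kg/s.
The evaporator receives (1−α)·189 of feed at 0.861 water and removes 0.397 of that water:
0.397×0.861×(1−α)×189 = 40.576
(1−α) = 40.576/64.603 = 0.6281;  α = 0.3719.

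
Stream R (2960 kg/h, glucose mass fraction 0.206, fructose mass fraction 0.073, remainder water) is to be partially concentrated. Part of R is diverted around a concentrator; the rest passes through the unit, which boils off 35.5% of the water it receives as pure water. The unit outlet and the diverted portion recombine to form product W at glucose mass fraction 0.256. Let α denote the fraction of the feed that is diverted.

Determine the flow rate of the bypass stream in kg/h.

701.3 kg/h

All 2960×0.206 = 609.76 kg/h of glucose reaches W, so W = 609.76/0.256 = 2381.9 kg/h and vapour = 578.12 kg/h.
The evaporator receives (1−α)·2960 of feed at 0.721 water and removes 0.355 of that water:
0.355×0.721×(1−α)×2960 = 578.12
(1−α) = 578.12/757.63 = 0.7631;  α = 0.2369.
Bypass flow = 0.2369×2960 = 701.3 kg/h.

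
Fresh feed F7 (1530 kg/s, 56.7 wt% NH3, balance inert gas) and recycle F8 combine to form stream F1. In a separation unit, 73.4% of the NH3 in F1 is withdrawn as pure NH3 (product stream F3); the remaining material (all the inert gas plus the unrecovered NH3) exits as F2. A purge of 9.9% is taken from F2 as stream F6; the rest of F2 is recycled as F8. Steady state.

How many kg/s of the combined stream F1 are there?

inert gas enters only via F7 and leaves only via the purge: 1530×0.433 = 0.099×(inert gas in F2), and the separation unit passes all inert gas, so inert gas in F1 = inert gas in F2 = 6691.8 kg/s.
NH3 in F1: m_A = 1530×0.567 + (1−0.099)·(1−0.734)·m_A, so m_A = 867.51/0.7603 = 1141 kg/s.
F1 = 1141 + 6691.8 = 7832.8 kg/s.

7833 kg/s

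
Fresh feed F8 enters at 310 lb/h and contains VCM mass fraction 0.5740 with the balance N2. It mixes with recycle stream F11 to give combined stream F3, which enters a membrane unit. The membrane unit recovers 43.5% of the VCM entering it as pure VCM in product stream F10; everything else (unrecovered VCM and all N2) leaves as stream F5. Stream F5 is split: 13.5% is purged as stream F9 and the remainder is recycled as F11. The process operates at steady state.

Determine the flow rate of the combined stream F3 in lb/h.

1326 lb/h

N2 enters only via F8 and leaves only via the purge: 310×0.426 = 0.135×(N2 in F5), and the membrane unit passes all N2, so N2 in F3 = N2 in F5 = 978.22 lb/h.
VCM in F3: m_A = 310×0.574 + (1−0.135)·(1−0.435)·m_A, so m_A = 177.94/0.5113 = 348.03 lb/h.
F3 = 348.03 + 978.22 = 1326.3 lb/h.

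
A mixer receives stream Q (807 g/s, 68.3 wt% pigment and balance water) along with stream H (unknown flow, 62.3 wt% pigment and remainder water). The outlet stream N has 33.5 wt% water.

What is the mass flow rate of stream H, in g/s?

Let H be the unknown flow. Total out = 807 + H.
water balance: 255.82 + 0.377·H = 0.335·(807 + H)
(0.377 − 0.335)·H = 0.335×807 − 255.82 = 14.526
H = 14.526 / 0.042 = 345.86 g/s

345.9 g/s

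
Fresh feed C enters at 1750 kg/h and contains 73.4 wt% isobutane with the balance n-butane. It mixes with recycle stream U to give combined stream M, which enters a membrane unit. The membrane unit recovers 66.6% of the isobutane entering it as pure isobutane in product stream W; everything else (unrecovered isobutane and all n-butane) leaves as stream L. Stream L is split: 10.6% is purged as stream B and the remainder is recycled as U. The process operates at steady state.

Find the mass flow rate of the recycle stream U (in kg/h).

n-butane enters only via C and leaves only via the purge: 1750×0.266 = 0.106×(n-butane in L), and the membrane unit passes all n-butane, so n-butane in M = n-butane in L = 4391.5 kg/h.
isobutane in M: m_A = 1750×0.734 + (1−0.106)·(1−0.666)·m_A, so m_A = 1284.5/0.7014 = 1831.3 kg/h.
L = (1−0.666)×1831.3 + 4391.5 = 5003.2 kg/h.
Recycle U = (1−0.106)×5003.2 = 4472.8 kg/h.

4473 kg/h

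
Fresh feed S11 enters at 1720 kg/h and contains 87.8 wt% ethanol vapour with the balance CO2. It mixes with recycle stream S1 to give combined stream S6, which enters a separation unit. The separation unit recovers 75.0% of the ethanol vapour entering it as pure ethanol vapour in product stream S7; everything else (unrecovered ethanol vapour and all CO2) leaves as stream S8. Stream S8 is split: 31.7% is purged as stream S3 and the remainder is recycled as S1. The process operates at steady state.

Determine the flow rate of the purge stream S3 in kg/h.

354.2 kg/h

CO2 enters only via S11 and leaves only via the purge: 1720×0.122 = 0.317×(CO2 in S8), and the separation unit passes all CO2, so CO2 in S6 = CO2 in S8 = 661.96 kg/h.
ethanol vapour in S6: m_A = 1720×0.878 + (1−0.317)·(1−0.750)·m_A, so m_A = 1510.2/0.8293 = 1821.1 kg/h.
S8 = (1−0.750)×1821.1 + 661.96 = 1117.2 kg/h.
Purge S3 = 0.317×1117.2 = 354.16 kg/h.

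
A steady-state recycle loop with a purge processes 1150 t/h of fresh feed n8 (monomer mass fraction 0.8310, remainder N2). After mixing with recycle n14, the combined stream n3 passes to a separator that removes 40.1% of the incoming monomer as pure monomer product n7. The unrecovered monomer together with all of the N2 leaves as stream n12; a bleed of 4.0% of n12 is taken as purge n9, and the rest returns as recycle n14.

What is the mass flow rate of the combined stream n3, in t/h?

7108 t/h

N2 enters only via n8 and leaves only via the purge: 1150×0.169 = 0.040×(N2 in n12), and the separator passes all N2, so N2 in n3 = N2 in n12 = 4858.8 t/h.
monomer in n3: m_A = 1150×0.831 + (1−0.040)·(1−0.401)·m_A, so m_A = 955.65/0.4250 = 2248.8 t/h.
n3 = 2248.8 + 4858.8 = 7107.5 t/h.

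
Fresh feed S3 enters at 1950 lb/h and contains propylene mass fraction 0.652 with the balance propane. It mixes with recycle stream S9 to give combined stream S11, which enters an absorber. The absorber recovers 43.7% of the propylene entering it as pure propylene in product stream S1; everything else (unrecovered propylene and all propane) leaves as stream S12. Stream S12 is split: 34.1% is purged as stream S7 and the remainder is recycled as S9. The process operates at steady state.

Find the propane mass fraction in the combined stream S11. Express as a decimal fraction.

0.496

propane enters only via S3 and leaves only via the purge: 1950×0.348 = 0.341×(propane in S12), and the absorber passes all propane, so propane in S11 = propane in S12 = 1990 lb/h.
propylene in S11: m_A = 1950×0.652 + (1−0.341)·(1−0.437)·m_A, so m_A = 1271.4/0.6290 = 2021.4 lb/h.
S11 = 2021.4 + 1990 = 4011.4 lb/h.
propane fraction in S11 = 1990/4011.4 = 0.496.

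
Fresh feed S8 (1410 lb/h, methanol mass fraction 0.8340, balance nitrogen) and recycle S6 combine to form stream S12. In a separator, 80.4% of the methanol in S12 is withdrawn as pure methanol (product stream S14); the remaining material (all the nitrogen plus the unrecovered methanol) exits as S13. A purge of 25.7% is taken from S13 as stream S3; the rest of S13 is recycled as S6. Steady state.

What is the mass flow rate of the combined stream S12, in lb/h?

2287 lb/h

nitrogen enters only via S8 and leaves only via the purge: 1410×0.166 = 0.257×(nitrogen in S13), and the separator passes all nitrogen, so nitrogen in S12 = nitrogen in S13 = 910.74 lb/h.
methanol in S12: m_A = 1410×0.834 + (1−0.257)·(1−0.804)·m_A, so m_A = 1175.9/0.8544 = 1376.4 lb/h.
S12 = 1376.4 + 910.74 = 2287.1 lb/h.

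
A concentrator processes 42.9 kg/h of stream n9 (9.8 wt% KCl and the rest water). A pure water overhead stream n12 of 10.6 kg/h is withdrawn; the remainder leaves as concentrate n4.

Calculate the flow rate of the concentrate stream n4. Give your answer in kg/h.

Concentrate = 42.9 − 10.6 = 32.3 kg/h.

32.3 kg/h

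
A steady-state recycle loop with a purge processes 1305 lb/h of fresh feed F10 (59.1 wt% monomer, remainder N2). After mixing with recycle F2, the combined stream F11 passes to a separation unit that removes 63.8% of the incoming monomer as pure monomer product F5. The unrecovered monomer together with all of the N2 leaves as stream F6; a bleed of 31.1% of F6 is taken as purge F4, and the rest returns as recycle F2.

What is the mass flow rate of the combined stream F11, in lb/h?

2744 lb/h

N2 enters only via F10 and leaves only via the purge: 1305×0.409 = 0.311×(N2 in F6), and the separation unit passes all N2, so N2 in F11 = N2 in F6 = 1716.2 lb/h.
monomer in F11: m_A = 1305×0.591 + (1−0.311)·(1−0.638)·m_A, so m_A = 771.25/0.7506 = 1027.5 lb/h.
F11 = 1027.5 + 1716.2 = 2743.8 lb/h.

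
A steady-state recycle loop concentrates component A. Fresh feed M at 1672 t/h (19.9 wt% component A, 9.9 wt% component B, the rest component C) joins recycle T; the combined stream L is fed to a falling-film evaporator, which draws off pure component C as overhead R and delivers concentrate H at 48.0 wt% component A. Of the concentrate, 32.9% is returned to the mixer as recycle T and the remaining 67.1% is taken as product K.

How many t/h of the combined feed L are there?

2012 t/h

Overall component A balance (none leaves overhead): component A in fresh feed = component A in product, i.e. 1672×0.199 = (1−0.329)·H·0.480.
H = 332.73/(0.480×0.671) = 1033.1 t/h.
Recycle T = 0.329×1033.1 = 339.88 t/h.
Combined feed L = 1672 + 339.88 = 2011.9 t/h.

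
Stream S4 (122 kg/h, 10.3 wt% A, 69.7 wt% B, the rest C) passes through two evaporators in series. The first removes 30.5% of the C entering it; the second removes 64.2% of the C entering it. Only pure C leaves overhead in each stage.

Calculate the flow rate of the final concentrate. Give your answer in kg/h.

C in feed = 122×0.200 = 24.4 kg/h.
After stage 1: C left = (1−0.305)×24.4 = 16.958; stream total = 114.56 kg/h.
After stage 2: C left = (1−0.642)×16.958 = 6.071; final concentrate = 103.67 kg/h.

103.7 kg/h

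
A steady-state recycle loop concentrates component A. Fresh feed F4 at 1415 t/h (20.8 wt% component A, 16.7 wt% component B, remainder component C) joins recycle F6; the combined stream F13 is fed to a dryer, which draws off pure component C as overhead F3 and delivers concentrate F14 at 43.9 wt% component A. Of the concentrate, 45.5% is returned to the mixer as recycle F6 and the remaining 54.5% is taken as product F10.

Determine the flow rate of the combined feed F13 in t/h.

1975 t/h

Overall component A balance (none leaves overhead): component A in fresh feed = component A in product, i.e. 1415×0.208 = (1−0.455)·F14·0.439.
F14 = 294.32/(0.439×0.545) = 1230.2 t/h.
Recycle F6 = 0.455×1230.2 = 559.72 t/h.
Combined feed F13 = 1415 + 559.72 = 1974.7 t/h.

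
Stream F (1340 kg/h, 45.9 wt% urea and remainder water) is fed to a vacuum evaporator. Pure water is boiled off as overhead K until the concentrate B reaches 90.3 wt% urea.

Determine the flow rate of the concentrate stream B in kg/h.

681.1 kg/h

urea is conserved: 1340×0.459 = 615.06 kg/h all reports to the concentrate.
Concentrate = 615.06/(target fraction) = 681.13 kg/h.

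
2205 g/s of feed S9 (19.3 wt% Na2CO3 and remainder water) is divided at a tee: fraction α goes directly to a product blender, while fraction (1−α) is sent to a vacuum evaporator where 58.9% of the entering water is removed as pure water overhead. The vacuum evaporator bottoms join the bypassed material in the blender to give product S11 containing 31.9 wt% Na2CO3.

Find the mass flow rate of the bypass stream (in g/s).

All 2205×0.193 = 425.56 g/s of Na2CO3 reaches S11, so S11 = 425.56/0.319 = 1334.1 g/s and vapour = 870.94 g/s.
The evaporator receives (1−α)·2205 of feed at 0.807 water and removes 0.589 of that water:
0.589×0.807×(1−α)×2205 = 870.94
(1−α) = 870.94/1048.1 = 0.8310;  α = 0.1690.
Bypass flow = 0.1690×2205 = 372.69 g/s.

372.7 g/s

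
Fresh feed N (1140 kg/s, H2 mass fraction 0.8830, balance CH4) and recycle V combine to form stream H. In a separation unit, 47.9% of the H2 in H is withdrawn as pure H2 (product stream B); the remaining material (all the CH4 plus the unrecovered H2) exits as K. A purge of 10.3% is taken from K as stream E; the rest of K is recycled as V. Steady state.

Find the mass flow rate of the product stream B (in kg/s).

905.2 kg/s

H2 in H: m_A = 1140×0.883 + (1−0.103)·(1−0.479)·m_A, so m_A = 1006.6/0.5327 = 1889.8 kg/s.
Product B = 0.479×1889.8 = 905.21 kg/s.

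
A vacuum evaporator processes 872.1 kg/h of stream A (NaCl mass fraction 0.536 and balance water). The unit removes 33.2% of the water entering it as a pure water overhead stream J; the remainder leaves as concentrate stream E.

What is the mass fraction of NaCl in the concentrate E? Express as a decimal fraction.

NaCl is not removed: 872.1×0.536 = 467.45 kg/h of NaCl enters E.
water entering = 872.1×0.464 = 404.65 kg/h; overhead removed = 0.332×404.65 = 134.35 kg/h.
Concentrate = 872.1 − 134.35 = 737.75 kg/h.
Mass fraction = 467.45/737.75 = 0.634.

0.634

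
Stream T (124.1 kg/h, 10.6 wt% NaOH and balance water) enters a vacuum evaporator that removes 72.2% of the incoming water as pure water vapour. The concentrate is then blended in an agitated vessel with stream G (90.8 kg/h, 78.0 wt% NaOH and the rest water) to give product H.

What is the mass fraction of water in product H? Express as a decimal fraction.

Vapour removed = 0.722×0.894×124.1 = 80.103 kg/h; concentrate = 43.997 kg/h.
water reaching the mixer = 30.843 (from concentrate) + 90.8×0.220 = 50.819 kg/h.
Product flow = 43.997 + 90.8 = 134.8 kg/h; water fraction = 0.3770.

0.3770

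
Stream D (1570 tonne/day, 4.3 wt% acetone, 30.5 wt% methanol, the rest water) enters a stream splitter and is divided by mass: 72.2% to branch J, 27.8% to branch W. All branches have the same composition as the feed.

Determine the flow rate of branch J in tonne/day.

1134 tonne/day

Branch J flow = 0.722×1570 = 1133.5 tonne/day.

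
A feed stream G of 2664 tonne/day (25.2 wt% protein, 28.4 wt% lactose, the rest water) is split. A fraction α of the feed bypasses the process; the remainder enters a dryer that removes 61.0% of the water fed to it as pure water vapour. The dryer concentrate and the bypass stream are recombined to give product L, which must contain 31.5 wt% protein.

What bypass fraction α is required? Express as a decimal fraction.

All 2664×0.252 = 671.33 tonne/day of protein reaches L, so L = 671.33/0.315 = 2131.2 tonne/day and vapour = 532.8 tonne/day.
The evaporator receives (1−α)·2664 of feed at 0.464 water and removes 0.610 of that water:
0.610×0.464×(1−α)×2664 = 532.8
(1−α) = 532.8/754.02 = 0.7066;  α = 0.2934.

0.293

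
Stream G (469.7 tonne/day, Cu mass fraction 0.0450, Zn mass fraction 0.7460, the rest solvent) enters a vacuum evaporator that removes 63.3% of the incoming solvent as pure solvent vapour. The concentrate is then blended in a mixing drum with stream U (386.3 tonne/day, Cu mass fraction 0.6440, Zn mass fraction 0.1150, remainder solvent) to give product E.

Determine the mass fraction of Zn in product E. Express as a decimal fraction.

0.4973

Vapour removed = 0.633×0.209×469.7 = 62.14 tonne/day; concentrate = 407.56 tonne/day.
Zn reaching the mixer = 350.4 (from concentrate) + 386.3×0.115 = 394.82 tonne/day.
Product flow = 407.56 + 386.3 = 793.86 tonne/day; Zn fraction = 0.4973.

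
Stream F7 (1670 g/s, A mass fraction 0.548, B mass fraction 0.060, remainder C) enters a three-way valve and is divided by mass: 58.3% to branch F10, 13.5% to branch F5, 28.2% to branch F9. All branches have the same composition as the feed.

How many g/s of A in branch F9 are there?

Branch F9 total = 0.282×1670 = 470.94 g/s.
A in F9 = 0.548×470.94 = 258.08 g/s.

258.1 g/s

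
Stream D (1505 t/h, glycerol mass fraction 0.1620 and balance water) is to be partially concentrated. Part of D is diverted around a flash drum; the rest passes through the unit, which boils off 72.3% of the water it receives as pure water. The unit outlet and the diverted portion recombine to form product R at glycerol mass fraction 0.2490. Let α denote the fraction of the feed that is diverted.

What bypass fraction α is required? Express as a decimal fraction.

All 1505×0.162 = 243.81 t/h of glycerol reaches R, so R = 243.81/0.249 = 979.16 t/h and vapour = 525.84 t/h.
The evaporator receives (1−α)·1505 of feed at 0.838 water and removes 0.723 of that water:
0.723×0.838×(1−α)×1505 = 525.84
(1−α) = 525.84/911.84 = 0.5767;  α = 0.4233.

0.423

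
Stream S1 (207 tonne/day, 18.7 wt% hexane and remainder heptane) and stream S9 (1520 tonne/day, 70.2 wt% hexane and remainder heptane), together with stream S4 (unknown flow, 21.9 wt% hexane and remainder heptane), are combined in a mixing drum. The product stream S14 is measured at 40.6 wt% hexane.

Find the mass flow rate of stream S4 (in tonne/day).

2164 tonne/day

Let S4 be the unknown flow. Total out = 1727 + S4.
hexane balance: 1105.7 + 0.219·S4 = 0.406·(1727 + S4)
(0.219 − 0.406)·S4 = 0.406×1727 − 1105.7 = -404.59
S4 = -404.59 / -0.187 = 2163.6 tonne/day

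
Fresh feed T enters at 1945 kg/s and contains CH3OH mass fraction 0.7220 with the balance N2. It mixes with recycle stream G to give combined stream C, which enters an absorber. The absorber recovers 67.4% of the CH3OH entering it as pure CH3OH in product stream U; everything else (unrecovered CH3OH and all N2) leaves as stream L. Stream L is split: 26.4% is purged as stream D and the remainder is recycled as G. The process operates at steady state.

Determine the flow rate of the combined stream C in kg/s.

N2 enters only via T and leaves only via the purge: 1945×0.278 = 0.264×(N2 in L), and the absorber passes all N2, so N2 in C = N2 in L = 2048.1 kg/s.
CH3OH in C: m_A = 1945×0.722 + (1−0.264)·(1−0.674)·m_A, so m_A = 1404.3/0.7601 = 1847.6 kg/s.
C = 1847.6 + 2048.1 = 3895.7 kg/s.

3896 kg/s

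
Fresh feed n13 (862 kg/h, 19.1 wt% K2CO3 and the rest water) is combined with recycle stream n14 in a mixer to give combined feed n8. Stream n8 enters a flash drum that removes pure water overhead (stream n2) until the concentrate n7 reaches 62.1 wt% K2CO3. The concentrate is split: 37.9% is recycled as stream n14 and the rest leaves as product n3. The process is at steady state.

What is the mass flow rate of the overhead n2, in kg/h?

Overall K2CO3 balance (none leaves overhead): K2CO3 in fresh feed = K2CO3 in product, i.e. 862×0.191 = (1−0.379)·n7·0.621.
n7 = 164.64/(0.621×0.621) = 426.93 kg/h.
Recycle n14 = 0.379×426.93 = 161.81 kg/h.
Combined feed n8 = 862 + 161.81 = 1023.8 kg/h.
Overhead n2 = n8 − n7 = 1023.8 − 426.93 = 596.88 kg/h.

596.9 kg/h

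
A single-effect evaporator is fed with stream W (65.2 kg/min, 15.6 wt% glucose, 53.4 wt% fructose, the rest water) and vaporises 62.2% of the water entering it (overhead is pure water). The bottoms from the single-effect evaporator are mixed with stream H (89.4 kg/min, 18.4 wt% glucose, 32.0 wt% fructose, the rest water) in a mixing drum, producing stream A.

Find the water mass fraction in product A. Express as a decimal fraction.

Vapour removed = 0.622×0.310×65.2 = 12.572 kg/min; concentrate = 52.628 kg/min.
water reaching the mixer = 7.6401 (from concentrate) + 89.4×0.496 = 51.983 kg/min.
Product flow = 52.628 + 89.4 = 142.03 kg/min; water fraction = 0.366.

0.366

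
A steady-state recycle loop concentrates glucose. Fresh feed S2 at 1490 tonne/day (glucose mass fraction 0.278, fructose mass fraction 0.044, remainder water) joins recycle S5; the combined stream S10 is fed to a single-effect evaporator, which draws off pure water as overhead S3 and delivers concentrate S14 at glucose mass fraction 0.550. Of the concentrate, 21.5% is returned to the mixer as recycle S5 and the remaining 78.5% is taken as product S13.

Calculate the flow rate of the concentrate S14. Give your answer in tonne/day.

Overall glucose balance (none leaves overhead): glucose in fresh feed = glucose in product, i.e. 1490×0.278 = (1−0.215)·S14·0.550.
S14 = 414.22/(0.550×0.785) = 959.4 tonne/day.

959.4 tonne/day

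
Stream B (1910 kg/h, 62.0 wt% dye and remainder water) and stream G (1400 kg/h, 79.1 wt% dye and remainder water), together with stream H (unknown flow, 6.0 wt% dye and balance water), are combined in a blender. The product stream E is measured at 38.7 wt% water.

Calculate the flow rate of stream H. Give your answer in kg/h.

474.8 kg/h

Let H be the unknown flow. Total out = 3310 + H.
water balance: 1018.4 + 0.940·H = 0.387·(3310 + H)
(0.940 − 0.387)·H = 0.387×3310 − 1018.4 = 262.57
H = 262.57 / 0.553 = 474.81 kg/h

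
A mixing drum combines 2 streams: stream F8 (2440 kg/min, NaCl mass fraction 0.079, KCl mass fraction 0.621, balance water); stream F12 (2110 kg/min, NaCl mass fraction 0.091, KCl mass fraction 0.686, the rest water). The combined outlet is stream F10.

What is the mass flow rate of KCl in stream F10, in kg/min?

KCl out = KCl in = 2440×0.621 + 2110×0.686 = 2962.7 kg/min.

2963 kg/min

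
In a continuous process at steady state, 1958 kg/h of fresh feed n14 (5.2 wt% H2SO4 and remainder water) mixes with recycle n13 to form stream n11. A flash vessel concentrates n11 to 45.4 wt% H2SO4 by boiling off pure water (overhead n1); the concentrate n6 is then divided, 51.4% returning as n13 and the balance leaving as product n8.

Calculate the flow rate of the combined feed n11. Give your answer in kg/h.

Overall H2SO4 balance (none leaves overhead): H2SO4 in fresh feed = H2SO4 in product, i.e. 1958×0.052 = (1−0.514)·n6·0.454.
n6 = 101.82/(0.454×0.486) = 461.45 kg/h.
Recycle n13 = 0.514×461.45 = 237.18 kg/h.
Combined feed n11 = 1958 + 237.18 = 2195.2 kg/h.

2195 kg/h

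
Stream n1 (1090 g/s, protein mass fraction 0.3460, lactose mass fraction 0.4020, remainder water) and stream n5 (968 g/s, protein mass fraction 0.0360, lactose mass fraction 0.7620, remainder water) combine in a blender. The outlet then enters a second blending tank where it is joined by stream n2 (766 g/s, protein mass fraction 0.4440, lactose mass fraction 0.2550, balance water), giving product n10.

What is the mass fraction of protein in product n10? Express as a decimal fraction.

0.2663

Overall, product flow = 2824 g/s.
protein in = 1090×0.346 + 968×0.036 + 766×0.444 = 752.09 g/s.
protein fraction in n10 = 0.2663.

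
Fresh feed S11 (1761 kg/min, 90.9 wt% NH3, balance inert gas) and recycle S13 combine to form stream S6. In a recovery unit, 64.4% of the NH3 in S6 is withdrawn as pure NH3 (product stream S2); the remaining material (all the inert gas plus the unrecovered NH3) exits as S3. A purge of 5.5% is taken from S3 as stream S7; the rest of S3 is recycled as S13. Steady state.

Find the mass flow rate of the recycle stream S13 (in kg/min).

3565 kg/min

inert gas enters only via S11 and leaves only via the purge: 1761×0.091 = 0.055×(inert gas in S3), and the recovery unit passes all inert gas, so inert gas in S6 = inert gas in S3 = 2913.7 kg/min.
NH3 in S6: m_A = 1761×0.909 + (1−0.055)·(1−0.644)·m_A, so m_A = 1600.7/0.6636 = 2412.3 kg/min.
S3 = (1−0.644)×2412.3 + 2913.7 = 3772.4 kg/min.
Recycle S13 = (1−0.055)×3772.4 = 3564.9 kg/min.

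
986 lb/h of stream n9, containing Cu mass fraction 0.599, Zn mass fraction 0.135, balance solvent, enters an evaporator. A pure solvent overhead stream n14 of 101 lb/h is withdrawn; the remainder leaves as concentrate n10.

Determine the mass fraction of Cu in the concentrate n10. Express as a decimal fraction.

0.667

Cu is not removed: 986×0.599 = 590.61 lb/h of Cu enters n10.
Concentrate = 986 − 101 = 885 lb/h.
Mass fraction = 590.61/885 = 0.667.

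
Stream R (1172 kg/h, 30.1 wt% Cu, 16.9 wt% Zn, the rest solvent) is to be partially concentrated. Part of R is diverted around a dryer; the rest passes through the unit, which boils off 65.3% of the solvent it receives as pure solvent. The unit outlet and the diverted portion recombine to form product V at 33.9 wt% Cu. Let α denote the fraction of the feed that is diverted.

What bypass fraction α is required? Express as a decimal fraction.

All 1172×0.301 = 352.77 kg/h of Cu reaches V, so V = 352.77/0.339 = 1040.6 kg/h and vapour = 131.37 kg/h.
The evaporator receives (1−α)·1172 of feed at 0.530 solvent and removes 0.653 of that solvent:
0.653×0.530×(1−α)×1172 = 131.37
(1−α) = 131.37/405.62 = 0.3239;  α = 0.6761.

0.676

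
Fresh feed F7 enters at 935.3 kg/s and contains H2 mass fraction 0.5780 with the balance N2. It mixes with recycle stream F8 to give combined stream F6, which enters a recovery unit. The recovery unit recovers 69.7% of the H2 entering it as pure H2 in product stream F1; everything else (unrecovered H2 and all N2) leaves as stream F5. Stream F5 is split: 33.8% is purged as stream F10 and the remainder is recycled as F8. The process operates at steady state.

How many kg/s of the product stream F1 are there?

471.3 kg/s

H2 in F6: m_A = 935.3×0.578 + (1−0.338)·(1−0.697)·m_A, so m_A = 540.6/0.7994 = 676.25 kg/s.
Product F1 = 0.697×676.25 = 471.35 kg/s.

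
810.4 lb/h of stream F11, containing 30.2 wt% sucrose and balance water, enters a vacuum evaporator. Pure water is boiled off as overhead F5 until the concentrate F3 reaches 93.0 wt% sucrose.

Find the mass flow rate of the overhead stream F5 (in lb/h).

547.2 lb/h

sucrose is conserved: 810.4×0.302 = 244.74 lb/h all reports to the concentrate.
Concentrate = 244.74/(target fraction) = 263.16 lb/h.
Overhead = 810.4 − 263.16 = 547.24 lb/h.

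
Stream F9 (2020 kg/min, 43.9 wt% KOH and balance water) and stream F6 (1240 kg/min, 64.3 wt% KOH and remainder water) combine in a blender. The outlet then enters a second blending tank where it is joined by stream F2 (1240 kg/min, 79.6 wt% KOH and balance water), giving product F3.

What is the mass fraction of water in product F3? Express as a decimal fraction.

0.406

Overall, product flow = 4500 kg/min.
water in = 2020×0.561 + 1240×0.357 + 1240×0.204 = 1828.9 kg/min.
water fraction in F3 = 0.406.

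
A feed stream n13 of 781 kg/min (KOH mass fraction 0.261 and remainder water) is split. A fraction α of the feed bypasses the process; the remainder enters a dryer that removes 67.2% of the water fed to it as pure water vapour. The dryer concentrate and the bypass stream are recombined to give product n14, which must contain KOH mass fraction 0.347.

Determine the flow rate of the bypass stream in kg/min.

391.2 kg/min

All 781×0.261 = 203.84 kg/min of KOH reaches n14, so n14 = 203.84/0.347 = 587.44 kg/min and vapour = 193.56 kg/min.
The evaporator receives (1−α)·781 of feed at 0.739 water and removes 0.672 of that water:
0.672×0.739×(1−α)×781 = 193.56
(1−α) = 193.56/387.85 = 0.4991;  α = 0.5009.
Bypass flow = 0.5009×781 = 391.23 kg/min.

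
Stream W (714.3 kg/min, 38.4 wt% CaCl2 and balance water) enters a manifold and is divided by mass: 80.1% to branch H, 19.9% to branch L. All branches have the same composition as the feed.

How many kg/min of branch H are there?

572.2 kg/min

Branch H flow = 0.801×714.3 = 572.15 kg/min.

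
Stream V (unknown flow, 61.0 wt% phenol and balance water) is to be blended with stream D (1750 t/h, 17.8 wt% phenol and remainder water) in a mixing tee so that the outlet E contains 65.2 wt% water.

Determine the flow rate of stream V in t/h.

Let V be the unknown flow. Total out = 1750 + V.
water balance: 1438.5 + 0.390·V = 0.652·(1750 + V)
(0.390 − 0.652)·V = 0.652×1750 − 1438.5 = -297.5
V = -297.5 / -0.262 = 1135.5 t/h

1135 t/h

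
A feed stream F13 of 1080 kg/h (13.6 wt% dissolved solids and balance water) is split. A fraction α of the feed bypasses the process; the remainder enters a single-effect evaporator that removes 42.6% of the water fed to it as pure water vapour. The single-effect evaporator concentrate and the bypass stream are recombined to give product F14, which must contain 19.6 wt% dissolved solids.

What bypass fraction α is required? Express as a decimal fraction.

0.168

All 1080×0.136 = 146.88 kg/h of dissolved solids reaches F14, so F14 = 146.88/0.196 = 749.39 kg/h and vapour = 330.61 kg/h.
The evaporator receives (1−α)·1080 of feed at 0.864 water and removes 0.426 of that water:
0.426×0.864×(1−α)×1080 = 330.61
(1−α) = 330.61/397.51 = 0.8317;  α = 0.1683.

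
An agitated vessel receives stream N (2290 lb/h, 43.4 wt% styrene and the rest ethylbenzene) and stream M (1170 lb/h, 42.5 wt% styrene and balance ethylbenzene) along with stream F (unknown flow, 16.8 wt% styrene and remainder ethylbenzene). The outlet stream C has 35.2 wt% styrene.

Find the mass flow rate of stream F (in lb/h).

Let F be the unknown flow. Total out = 3460 + F.
styrene balance: 1491.1 + 0.168·F = 0.352·(3460 + F)
(0.168 − 0.352)·F = 0.352×3460 − 1491.1 = -273.19
F = -273.19 / -0.184 = 1484.7 lb/h

1485 lb/h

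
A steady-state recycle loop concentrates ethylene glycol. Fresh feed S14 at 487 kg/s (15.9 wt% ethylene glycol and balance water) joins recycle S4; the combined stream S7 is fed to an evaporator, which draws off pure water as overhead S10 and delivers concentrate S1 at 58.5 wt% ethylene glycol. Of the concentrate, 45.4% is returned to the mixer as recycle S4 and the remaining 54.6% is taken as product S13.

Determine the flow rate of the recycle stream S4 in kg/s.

Overall ethylene glycol balance (none leaves overhead): ethylene glycol in fresh feed = ethylene glycol in product, i.e. 487×0.159 = (1−0.454)·S1·0.585.
S1 = 77.433/(0.585×0.546) = 242.43 kg/s.
Recycle S4 = 0.454×242.43 = 110.06 kg/s.

110.1 kg/s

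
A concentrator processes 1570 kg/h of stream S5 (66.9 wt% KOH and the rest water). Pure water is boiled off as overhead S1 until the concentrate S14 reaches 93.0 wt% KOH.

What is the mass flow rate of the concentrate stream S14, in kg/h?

1129 kg/h

KOH is conserved: 1570×0.669 = 1050.3 kg/h all reports to the concentrate.
Concentrate = 1050.3/(target fraction) = 1129.4 kg/h.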